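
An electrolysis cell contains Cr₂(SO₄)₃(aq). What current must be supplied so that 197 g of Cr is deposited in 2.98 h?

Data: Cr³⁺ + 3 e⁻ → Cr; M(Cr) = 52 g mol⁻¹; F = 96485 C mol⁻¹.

102 A

n(Cr) = 197 / 52 = 3.788 mol.
n(e⁻) = 3 × 3.788 = 11.37 mol.
Q = n(e⁻)·F = 11.37 × 96485 = 1097000 C.
I = Q/t = 1097000 / 10728 s = 102 A.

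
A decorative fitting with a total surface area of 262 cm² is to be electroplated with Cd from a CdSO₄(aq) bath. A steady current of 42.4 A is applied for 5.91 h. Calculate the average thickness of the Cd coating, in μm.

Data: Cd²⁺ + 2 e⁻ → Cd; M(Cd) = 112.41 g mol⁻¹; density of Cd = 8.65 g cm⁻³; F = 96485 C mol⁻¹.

Q = I·t = 42.40 × 21276 = 902100 C; n(e⁻) = 9.350 mol.
n(Cd) = n(e⁻)/2 = 4.675 mol, so m = 4.675 × 112.41 = 525.5 g.
Volume = m/ρ = 525.5 / 8.65 = 60.75 cm³.
Thickness = V/A = 60.75 / 262 = 0.232 cm = 2320 μm.

2320 μm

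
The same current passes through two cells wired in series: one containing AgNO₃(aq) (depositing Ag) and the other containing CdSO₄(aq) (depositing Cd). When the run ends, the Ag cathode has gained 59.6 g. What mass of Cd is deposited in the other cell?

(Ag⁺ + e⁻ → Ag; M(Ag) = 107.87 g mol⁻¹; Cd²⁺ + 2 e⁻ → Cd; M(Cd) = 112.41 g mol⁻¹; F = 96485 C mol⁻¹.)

31.1 g

n(Ag) = 59.6 / 107.87 = 0.5525 mol.
Since Ag⁺ + e⁻ → Ag, n(e⁻) passed = 1 × 0.5525 = 0.5525 mol.
Cells in series carry the same charge, so the same 0.5525 mol of electrons passes through cell 2.
Cd²⁺ + 2 e⁻ → Cd, so n(Cd) = 0.5525 / 2 = 0.2763 mol.
m(Cd) = 0.2763 × 112.41 = 31.1 g.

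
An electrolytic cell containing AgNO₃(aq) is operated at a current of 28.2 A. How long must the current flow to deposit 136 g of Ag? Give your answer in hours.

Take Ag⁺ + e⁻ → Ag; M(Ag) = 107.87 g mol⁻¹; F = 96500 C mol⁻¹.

n(Ag) = m/M = 136 / 107.87 = 1.261 mol.
Each Ag atom requires 1 electron, so n(e⁻) = 1 × 1.261 = 1.261 mol.
Q = n(e⁻)·F = 1.261 × 96500 = 121700 C.
t = Q/I = 121700 / 28.20 A = 4314 s = 1.20 h.

1.20 h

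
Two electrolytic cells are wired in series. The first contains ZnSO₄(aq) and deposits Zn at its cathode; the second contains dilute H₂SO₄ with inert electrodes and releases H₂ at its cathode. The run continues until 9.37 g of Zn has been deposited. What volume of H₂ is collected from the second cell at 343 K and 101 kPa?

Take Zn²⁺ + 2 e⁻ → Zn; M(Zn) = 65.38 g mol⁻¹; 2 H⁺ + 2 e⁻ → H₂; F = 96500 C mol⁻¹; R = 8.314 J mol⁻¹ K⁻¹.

4.05 L

n(Zn) = 9.37 / 65.38 = 0.1433 mol, so n(e⁻) = 2 × 0.1433 = 0.2866 mol.
The cells are in series, so the same 0.2866 mol of electrons passes through the second cell.
2 H⁺ + 2 e⁻ → H₂ — 2 mol e⁻ per mol H₂, so n(H₂) = 0.2866/2 = 0.1433 mol.
V = nRT/P = (0.1433 × 8.314 × 343) / (101 × 10³) = 0.00405 m³ = 4.05 L.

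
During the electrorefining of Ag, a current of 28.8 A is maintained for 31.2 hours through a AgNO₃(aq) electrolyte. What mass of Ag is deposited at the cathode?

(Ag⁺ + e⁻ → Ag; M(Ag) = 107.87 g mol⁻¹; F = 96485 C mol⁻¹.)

Q = I·t = 28.80 A × 112320 s = 3235000 C.
n(e⁻) = Q/F = 3235000 / 96485 = 33.53 mol.
Ag⁺ + e⁻ → Ag, so n(Ag) = n(e⁻)/1 = 33.53 mol.
m = n·M = 33.53 × 107.87 = 3620 g.

3620 g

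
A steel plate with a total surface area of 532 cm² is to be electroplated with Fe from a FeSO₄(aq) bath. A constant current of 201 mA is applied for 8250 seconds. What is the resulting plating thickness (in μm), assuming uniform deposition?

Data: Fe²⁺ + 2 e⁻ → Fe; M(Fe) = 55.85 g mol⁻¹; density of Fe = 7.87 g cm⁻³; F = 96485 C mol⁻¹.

Q = I·t = 0.2010 × 8250.0 = 1658 C; n(e⁻) = 0.01719 mol.
n(Fe) = n(e⁻)/2 = 0.008593 mol, so m = 0.008593 × 55.85 = 0.4799 g.
Volume = m/ρ = 0.4799 / 7.87 = 0.06098 cm³.
Thickness = V/A = 0.06098 / 532 = 1.15 × 10⁻⁴ cm = 1.15 μm.

1.15 μm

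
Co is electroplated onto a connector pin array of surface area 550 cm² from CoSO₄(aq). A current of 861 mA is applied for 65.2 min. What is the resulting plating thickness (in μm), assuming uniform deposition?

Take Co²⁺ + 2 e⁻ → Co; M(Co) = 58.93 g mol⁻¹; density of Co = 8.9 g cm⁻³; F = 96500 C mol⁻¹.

2.10 μm

Q = I·t = 0.8610 × 3912.0 = 3368 C; n(e⁻) = 0.03490 mol.
n(Co) = n(e⁻)/2 = 0.01745 mol, so m = 0.01745 × 58.93 = 1.028 g.
Volume = m/ρ = 1.028 / 8.9 = 0.1156 cm³.
Thickness = V/A = 0.1156 / 550 = 2.10 × 10⁻⁴ cm = 2.10 μm.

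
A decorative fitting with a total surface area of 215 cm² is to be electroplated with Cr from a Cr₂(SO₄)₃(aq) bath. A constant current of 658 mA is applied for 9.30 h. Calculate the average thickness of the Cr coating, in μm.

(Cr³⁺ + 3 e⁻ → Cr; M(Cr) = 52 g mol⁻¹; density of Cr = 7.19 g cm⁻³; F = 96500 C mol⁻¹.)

Q = I·t = 0.6580 × 33480 = 22030 C; n(e⁻) = 0.2283 mol.
n(Cr) = n(e⁻)/3 = 0.07610 mol, so m = 0.07610 × 52 = 3.957 g.
Volume = m/ρ = 3.957 / 7.19 = 0.5503 cm³.
Thickness = V/A = 0.5503 / 215 = 0.00256 cm = 25.6 μm.

25.6 μm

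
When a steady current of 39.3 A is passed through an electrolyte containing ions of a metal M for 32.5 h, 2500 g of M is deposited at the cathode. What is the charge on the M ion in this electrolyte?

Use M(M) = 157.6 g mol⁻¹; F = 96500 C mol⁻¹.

+3

Q = I·t = 39.30 A × 117000 s = 4598000 C, so n(e⁻) = 4598000/96500 = 47.65 mol.
n(M) deposited = 2500 / 157.6 = 15.86 mol.
Electrons per atom = n(e⁻)/n(M) = 47.65 / 15.86 = 3.00 ≈ 3, so the ion is M³⁺.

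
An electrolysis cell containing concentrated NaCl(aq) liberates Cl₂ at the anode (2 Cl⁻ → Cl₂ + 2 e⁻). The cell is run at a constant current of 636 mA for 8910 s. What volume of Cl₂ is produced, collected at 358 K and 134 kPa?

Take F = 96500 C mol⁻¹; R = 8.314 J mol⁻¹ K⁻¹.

0.652 L

Q = I·t = 0.6360 A × 8910.0 s = 5667 C.
n(e⁻) = Q/F = 5667 / 96500 = 0.05872 mol.
2 electrons are transferred per Cl₂ molecule, so n(Cl₂) = 0.05872 / 2 = 0.02936 mol.
V = nRT/P = (0.02936 × 8.314 × 358) / (134 × 10³ Pa) = 6.52 × 10⁻⁴ m³ = 0.652 L.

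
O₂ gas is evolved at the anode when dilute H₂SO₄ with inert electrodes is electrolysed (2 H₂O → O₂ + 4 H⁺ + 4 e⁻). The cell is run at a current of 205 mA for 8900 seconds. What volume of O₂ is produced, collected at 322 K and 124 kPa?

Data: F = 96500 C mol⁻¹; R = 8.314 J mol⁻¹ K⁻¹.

0.102 L

Q = I·t = 0.2050 A × 8900.0 s = 1824 C.
n(e⁻) = Q/F = 1824 / 96500 = 0.01891 mol.
4 electrons are transferred per O₂ molecule, so n(O₂) = 0.01891 / 4 = 0.004727 mol.
V = nRT/P = (0.004727 × 8.314 × 322) / (124 × 10³ Pa) = 1.02 × 10⁻⁴ m³ = 0.102 L.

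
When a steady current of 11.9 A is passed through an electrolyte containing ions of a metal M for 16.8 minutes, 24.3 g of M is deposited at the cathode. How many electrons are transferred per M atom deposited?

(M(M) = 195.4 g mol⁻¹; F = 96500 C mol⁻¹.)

Q = I·t = 11.90 A × 1008.0 s = 12000 C, so n(e⁻) = 12000/96500 = 0.1243 mol.
n(M) deposited = 24.3 / 195.4 = 0.1244 mol.
Electrons per atom = n(e⁻)/n(M) = 0.1243 / 0.1244 = 1.00 ≈ 1, so the ion is M⁺.

1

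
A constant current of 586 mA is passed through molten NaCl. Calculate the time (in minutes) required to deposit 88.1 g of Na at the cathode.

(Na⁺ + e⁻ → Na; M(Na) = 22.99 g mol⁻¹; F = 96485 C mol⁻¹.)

n(Na) = m/M = 88.1 / 22.99 = 3.832 mol.
Each Na atom requires 1 electron, so n(e⁻) = 1 × 3.832 = 3.832 mol.
Q = n(e⁻)·F = 3.832 × 96485 = 369700 C.
t = Q/I = 369700 / 0.5860 A = 631000 s = 10500 min.

10500 min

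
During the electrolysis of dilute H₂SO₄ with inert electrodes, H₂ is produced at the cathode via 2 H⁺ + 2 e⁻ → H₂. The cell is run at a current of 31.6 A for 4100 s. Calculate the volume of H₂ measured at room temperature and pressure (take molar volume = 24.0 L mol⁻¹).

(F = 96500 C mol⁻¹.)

Q = I·t = 31.60 A × 4100.0 s = 129600 C.
n(e⁻) = Q/F = 129600 / 96500 = 1.343 mol.
2 electrons are transferred per H₂ molecule, so n(H₂) = 1.343 / 2 = 0.6713 mol.
V = n × V_m = 0.6713 × 24.0 = 16.1 L.

16.1 L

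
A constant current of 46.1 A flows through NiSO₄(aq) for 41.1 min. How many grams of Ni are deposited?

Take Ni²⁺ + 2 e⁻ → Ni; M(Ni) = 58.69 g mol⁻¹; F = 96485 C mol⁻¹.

Q = I·t = 46.10 A × 2466.0 s = 113700 C.
n(e⁻) = Q/F = 113700 / 96485 = 1.178 mol.
Ni²⁺ + 2 e⁻ → Ni, so n(Ni) = n(e⁻)/2 = 0.5891 mol.
m = n·M = 0.5891 × 58.69 = 34.6 g.

34.6 g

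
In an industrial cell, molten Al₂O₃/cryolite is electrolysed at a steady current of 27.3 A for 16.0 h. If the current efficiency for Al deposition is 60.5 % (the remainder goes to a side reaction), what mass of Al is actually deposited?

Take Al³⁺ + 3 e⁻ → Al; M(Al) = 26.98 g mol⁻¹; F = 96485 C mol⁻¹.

88.7 g

Q = I·t = 27.30 × 57600 = 1572000 C.
n(e⁻) = 1572000/96485 = 16.30 mol; theoretically n(Al) = 16.30/3 = 5.433 mol, m_theo = 146.6 g.
At 60.5 % efficiency, m_actual = 0.605 × 146.6 = 88.7 g.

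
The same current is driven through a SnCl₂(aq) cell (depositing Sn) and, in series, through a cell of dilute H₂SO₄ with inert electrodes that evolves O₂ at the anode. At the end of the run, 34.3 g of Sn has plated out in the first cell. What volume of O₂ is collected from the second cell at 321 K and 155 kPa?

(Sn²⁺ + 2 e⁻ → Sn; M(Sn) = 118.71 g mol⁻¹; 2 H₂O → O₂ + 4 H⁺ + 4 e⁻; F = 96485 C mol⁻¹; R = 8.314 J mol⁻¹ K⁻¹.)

2.49 L

n(Sn) = 34.3 / 118.71 = 0.2889 mol, so n(e⁻) = 2 × 0.2889 = 0.5779 mol.
The cells are in series, so the same 0.5779 mol of electrons passes through the second cell.
2 H₂O → O₂ + 4 H⁺ + 4 e⁻ — 4 mol e⁻ per mol O₂, so n(O₂) = 0.5779/4 = 0.1445 mol.
V = nRT/P = (0.1445 × 8.314 × 321) / (155 × 10³) = 0.00249 m³ = 2.49 L.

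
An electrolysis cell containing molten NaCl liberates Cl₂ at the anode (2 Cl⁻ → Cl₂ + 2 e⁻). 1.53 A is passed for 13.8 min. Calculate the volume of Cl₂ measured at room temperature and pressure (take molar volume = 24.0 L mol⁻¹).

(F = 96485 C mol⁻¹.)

0.158 L

Q = I·t = 1.530 A × 828.00 s = 1267 C.
n(e⁻) = Q/F = 1267 / 96485 = 0.01313 mol.
2 electrons are transferred per Cl₂ molecule, so n(Cl₂) = 0.01313 / 2 = 0.006565 mol.
V = n × V_m = 0.006565 × 24.0 = 0.158 L.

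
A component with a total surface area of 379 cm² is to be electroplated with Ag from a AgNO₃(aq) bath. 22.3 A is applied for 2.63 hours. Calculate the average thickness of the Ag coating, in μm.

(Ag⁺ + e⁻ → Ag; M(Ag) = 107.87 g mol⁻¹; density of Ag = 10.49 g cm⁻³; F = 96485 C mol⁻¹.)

Q = I·t = 22.30 × 9468.0 = 211100 C; n(e⁻) = 2.188 mol.
n(Ag) = n(e⁻)/1 = 2.188 mol, so m = 2.188 × 107.87 = 236.0 g.
Volume = m/ρ = 236.0 / 10.49 = 22.50 cm³.
Thickness = V/A = 22.50 / 379 = 0.0594 cm = 594 μm.

594 μm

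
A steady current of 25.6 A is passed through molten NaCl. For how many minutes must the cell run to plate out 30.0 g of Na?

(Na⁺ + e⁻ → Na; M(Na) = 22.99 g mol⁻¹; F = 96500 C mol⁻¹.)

82.0 min

n(Na) = m/M = 30.0 / 22.99 = 1.305 mol.
Each Na atom requires 1 electron, so n(e⁻) = 1 × 1.305 = 1.305 mol.
Q = n(e⁻)·F = 1.305 × 96500 = 125900 C.
t = Q/I = 125900 / 25.60 A = 4919 s = 82.0 min.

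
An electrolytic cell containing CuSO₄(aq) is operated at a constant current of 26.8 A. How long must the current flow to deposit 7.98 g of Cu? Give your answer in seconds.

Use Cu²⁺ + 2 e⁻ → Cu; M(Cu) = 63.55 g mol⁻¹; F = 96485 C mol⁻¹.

904 s

n(Cu) = m/M = 7.98 / 63.55 = 0.1256 mol.
Each Cu atom requires 2 electrons, so n(e⁻) = 2 × 0.1256 = 0.2511 mol.
Q = n(e⁻)·F = 0.2511 × 96485 = 24230 C.
t = Q/I = 24230 / 26.80 A = 904.2 s.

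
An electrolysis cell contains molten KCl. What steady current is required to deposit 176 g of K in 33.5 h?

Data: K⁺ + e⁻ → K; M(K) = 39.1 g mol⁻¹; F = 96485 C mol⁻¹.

n(K) = 176 / 39.1 = 4.501 mol.
n(e⁻) = 1 × 4.501 = 4.501 mol.
Q = n(e⁻)·F = 4.501 × 96485 = 434300 C.
I = Q/t = 434300 / 120600 s = 3.60 A.

3.60 A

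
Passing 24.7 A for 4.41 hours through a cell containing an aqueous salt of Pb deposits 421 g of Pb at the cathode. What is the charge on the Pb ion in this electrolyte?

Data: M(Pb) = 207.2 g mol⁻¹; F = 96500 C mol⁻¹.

Q = I·t = 24.70 A × 15876 s = 392100 C, so n(e⁻) = 392100/96500 = 4.064 mol.
n(Pb) deposited = 421 / 207.2 = 2.032 mol.
Electrons per atom = n(e⁻)/n(Pb) = 4.064 / 2.032 = 2.00 ≈ 2, so the ion is Pb²⁺.

+2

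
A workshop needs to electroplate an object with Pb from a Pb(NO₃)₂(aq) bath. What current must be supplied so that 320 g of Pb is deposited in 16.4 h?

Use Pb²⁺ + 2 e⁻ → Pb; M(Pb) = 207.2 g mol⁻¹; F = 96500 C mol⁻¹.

n(Pb) = 320 / 207.2 = 1.544 mol.
n(e⁻) = 2 × 1.544 = 3.089 mol.
Q = n(e⁻)·F = 3.089 × 96500 = 298100 C.
I = Q/t = 298100 / 59040 s = 5.05 A.

5.05 A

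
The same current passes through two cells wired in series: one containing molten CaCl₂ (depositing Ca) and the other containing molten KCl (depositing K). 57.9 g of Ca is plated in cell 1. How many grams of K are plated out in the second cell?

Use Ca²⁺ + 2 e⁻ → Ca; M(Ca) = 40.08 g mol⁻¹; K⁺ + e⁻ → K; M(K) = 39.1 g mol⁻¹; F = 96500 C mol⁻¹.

n(Ca) = 57.9 / 40.08 = 1.445 mol.
Since Ca²⁺ + 2 e⁻ → Ca, n(e⁻) passed = 2 × 1.445 = 2.889 mol.
Cells in series carry the same charge, so the same 2.889 mol of electrons passes through cell 2.
K⁺ + e⁻ → K, so n(K) = 2.889 / 1 = 2.889 mol.
m(K) = 2.889 × 39.1 = 113 g.

113 g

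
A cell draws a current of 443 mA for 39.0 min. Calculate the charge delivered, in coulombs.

1040 C

Q = I·t = 0.4430 A × 2340.0 s = 1040 C.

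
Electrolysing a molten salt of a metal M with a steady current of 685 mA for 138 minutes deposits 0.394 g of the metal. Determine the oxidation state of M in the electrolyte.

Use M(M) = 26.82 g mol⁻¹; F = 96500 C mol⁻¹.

Q = I·t = 0.6850 A × 8280.0 s = 5672 C, so n(e⁻) = 5672/96500 = 0.05878 mol.
n(M) deposited = 0.394 / 26.82 = 0.01469 mol.
Electrons per atom = n(e⁻)/n(M) = 0.05878 / 0.01469 = 4.00 ≈ 4, so the ion is M⁴⁺.

+4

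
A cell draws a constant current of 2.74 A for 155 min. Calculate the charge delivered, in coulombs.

25500 C

Q = I·t = 2.740 A × 9300.0 s = 25500 C.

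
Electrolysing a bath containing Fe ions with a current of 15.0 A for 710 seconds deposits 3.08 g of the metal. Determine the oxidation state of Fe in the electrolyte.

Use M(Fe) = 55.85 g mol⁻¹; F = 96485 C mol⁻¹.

+2

Q = I·t = 15.00 A × 710.00 s = 10650 C, so n(e⁻) = 10650/96485 = 0.1104 mol.
n(Fe) deposited = 3.08 / 55.85 = 0.05515 mol.
Electrons per atom = n(e⁻)/n(Fe) = 0.1104 / 0.05515 = 2.00 ≈ 2, so the ion is Fe²⁺.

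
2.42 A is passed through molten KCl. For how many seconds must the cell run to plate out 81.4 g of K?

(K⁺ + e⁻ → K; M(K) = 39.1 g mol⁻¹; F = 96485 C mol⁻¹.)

83000 s

n(K) = m/M = 81.4 / 39.1 = 2.082 mol.
Each K atom requires 1 electron, so n(e⁻) = 1 × 2.082 = 2.082 mol.
Q = n(e⁻)·F = 2.082 × 96485 = 200900 C.
t = Q/I = 200900 / 2.420 A = 83000 s.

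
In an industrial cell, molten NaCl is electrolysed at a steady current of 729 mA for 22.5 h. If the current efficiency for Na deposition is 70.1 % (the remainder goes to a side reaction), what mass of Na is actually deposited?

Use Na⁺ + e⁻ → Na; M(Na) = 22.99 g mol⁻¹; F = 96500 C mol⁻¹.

9.86 g

Q = I·t = 0.7290 × 81000 = 59050 C.
n(e⁻) = 59050/96500 = 0.6119 mol; theoretically n(Na) = 0.6119/1 = 0.6119 mol, m_theo = 14.07 g.
At 70.1 % efficiency, m_actual = 0.701 × 14.07 = 9.86 g.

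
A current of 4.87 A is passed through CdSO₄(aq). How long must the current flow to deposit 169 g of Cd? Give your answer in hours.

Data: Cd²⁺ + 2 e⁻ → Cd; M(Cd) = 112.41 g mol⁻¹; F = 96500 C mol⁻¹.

n(Cd) = m/M = 169 / 112.41 = 1.503 mol.
Each Cd atom requires 2 electrons, so n(e⁻) = 2 × 1.503 = 3.007 mol.
Q = n(e⁻)·F = 3.007 × 96500 = 290200 C.
t = Q/I = 290200 / 4.870 A = 59580 s = 16.6 h.

16.6 h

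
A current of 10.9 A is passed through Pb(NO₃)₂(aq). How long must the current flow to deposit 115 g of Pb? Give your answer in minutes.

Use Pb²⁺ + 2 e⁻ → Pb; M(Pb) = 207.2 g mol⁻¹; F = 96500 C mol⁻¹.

n(Pb) = m/M = 115 / 207.2 = 0.5550 mol.
Each Pb atom requires 2 electrons, so n(e⁻) = 2 × 0.5550 = 1.110 mol.
Q = n(e⁻)·F = 1.110 × 96500 = 107100 C.
t = Q/I = 107100 / 10.90 A = 9827 s = 164 min.

164 min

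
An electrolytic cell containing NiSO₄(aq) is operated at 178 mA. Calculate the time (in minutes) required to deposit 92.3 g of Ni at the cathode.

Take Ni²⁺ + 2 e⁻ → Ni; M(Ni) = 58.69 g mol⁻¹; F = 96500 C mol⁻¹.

28400 min

n(Ni) = m/M = 92.3 / 58.69 = 1.573 mol.
Each Ni atom requires 2 electrons, so n(e⁻) = 2 × 1.573 = 3.145 mol.
Q = n(e⁻)·F = 3.145 × 96500 = 303500 C.
t = Q/I = 303500 / 0.1780 A = 1705000 s = 28400 min.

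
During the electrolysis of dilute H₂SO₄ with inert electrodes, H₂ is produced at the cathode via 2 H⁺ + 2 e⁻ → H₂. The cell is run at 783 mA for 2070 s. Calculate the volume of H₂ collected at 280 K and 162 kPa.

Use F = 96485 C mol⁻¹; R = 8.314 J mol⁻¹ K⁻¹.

Q = I·t = 0.7830 A × 2070.0 s = 1621 C.
n(e⁻) = Q/F = 1621 / 96485 = 0.01680 mol.
2 electrons are transferred per H₂ molecule, so n(H₂) = 0.01680 / 2 = 0.008399 mol.
V = nRT/P = (0.008399 × 8.314 × 280) / (162 × 10³ Pa) = 1.21 × 10⁻⁴ m³ = 0.121 L.

0.121 L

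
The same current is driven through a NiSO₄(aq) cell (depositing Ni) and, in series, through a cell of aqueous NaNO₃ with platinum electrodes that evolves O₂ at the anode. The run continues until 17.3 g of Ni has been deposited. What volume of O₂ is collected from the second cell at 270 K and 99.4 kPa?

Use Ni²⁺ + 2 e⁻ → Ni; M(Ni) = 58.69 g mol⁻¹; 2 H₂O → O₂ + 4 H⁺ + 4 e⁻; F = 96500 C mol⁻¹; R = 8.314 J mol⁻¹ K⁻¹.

n(Ni) = 17.3 / 58.69 = 0.2948 mol, so n(e⁻) = 2 × 0.2948 = 0.5895 mol.
The cells are in series, so the same 0.5895 mol of electrons passes through the second cell.
2 H₂O → O₂ + 4 H⁺ + 4 e⁻ — 4 mol e⁻ per mol O₂, so n(O₂) = 0.5895/4 = 0.1474 mol.
V = nRT/P = (0.1474 × 8.314 × 270) / (99.4 × 10³) = 0.00333 m³ = 3.33 L.

3.33 L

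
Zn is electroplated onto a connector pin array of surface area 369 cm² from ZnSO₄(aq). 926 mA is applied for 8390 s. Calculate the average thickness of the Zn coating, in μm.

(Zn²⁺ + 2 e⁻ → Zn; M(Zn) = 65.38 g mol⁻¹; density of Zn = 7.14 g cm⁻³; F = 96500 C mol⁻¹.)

9.99 μm

Q = I·t = 0.9260 × 8390.0 = 7769 C; n(e⁻) = 0.08051 mol.
n(Zn) = n(e⁻)/2 = 0.04025 mol, so m = 0.04025 × 65.38 = 2.632 g.
Volume = m/ρ = 2.632 / 7.14 = 0.3686 cm³.
Thickness = V/A = 0.3686 / 369 = 9.99 × 10⁻⁴ cm = 9.99 μm.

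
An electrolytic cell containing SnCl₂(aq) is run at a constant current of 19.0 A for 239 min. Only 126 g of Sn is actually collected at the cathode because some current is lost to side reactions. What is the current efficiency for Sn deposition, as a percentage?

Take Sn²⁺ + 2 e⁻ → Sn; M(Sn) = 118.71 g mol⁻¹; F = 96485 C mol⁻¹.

75.2 %

Q = I·t = 19.00 × 14340 = 272500 C; n(e⁻) = 272500/96485 = 2.824 mol.
Theoretical n(Sn) = n(e⁻)/2 = 1.412 mol, i.e. m_theo = 1.412 × 118.71 = 167.6 g.
Efficiency = m_actual / m_theo = 126 / 167.6 = 75.2 %.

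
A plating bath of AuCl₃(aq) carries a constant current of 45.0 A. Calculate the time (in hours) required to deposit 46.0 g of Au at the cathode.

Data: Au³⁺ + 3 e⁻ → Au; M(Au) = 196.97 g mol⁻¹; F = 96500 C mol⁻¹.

0.417 h

n(Au) = m/M = 46.0 / 196.97 = 0.2335 mol.
Each Au atom requires 3 electrons, so n(e⁻) = 3 × 0.2335 = 0.7006 mol.
Q = n(e⁻)·F = 0.7006 × 96500 = 67610 C.
t = Q/I = 67610 / 45.00 A = 1502 s = 0.417 h.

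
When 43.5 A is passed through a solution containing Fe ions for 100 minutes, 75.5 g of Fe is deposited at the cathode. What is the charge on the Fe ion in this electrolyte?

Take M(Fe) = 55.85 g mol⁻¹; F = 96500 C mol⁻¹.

+2

Q = I·t = 43.50 A × 6000.0 s = 261000 C, so n(e⁻) = 261000/96500 = 2.705 mol.
n(Fe) deposited = 75.5 / 55.85 = 1.352 mol.
Electrons per atom = n(e⁻)/n(Fe) = 2.705 / 1.352 = 2.00 ≈ 2, so the ion is Fe²⁺.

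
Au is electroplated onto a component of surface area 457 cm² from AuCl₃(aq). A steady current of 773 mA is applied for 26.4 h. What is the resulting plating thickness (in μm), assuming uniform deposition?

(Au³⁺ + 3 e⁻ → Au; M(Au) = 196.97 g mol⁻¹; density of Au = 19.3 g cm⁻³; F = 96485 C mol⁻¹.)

Q = I·t = 0.7730 × 95040 = 73470 C; n(e⁻) = 0.7614 mol.
n(Au) = n(e⁻)/3 = 0.2538 mol, so m = 0.2538 × 196.97 = 49.99 g.
Volume = m/ρ = 49.99 / 19.3 = 2.590 cm³.
Thickness = V/A = 2.590 / 457 = 0.00567 cm = 56.7 μm.

56.7 μm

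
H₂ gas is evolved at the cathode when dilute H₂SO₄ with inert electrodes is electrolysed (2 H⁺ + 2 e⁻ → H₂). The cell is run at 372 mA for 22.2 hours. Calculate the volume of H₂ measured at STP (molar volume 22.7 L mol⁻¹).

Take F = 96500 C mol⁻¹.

3.50 L

Q = I·t = 0.3720 A × 79920 s = 29730 C.
n(e⁻) = Q/F = 29730 / 96500 = 0.3081 mol.
2 electrons are transferred per H₂ molecule, so n(H₂) = 0.3081 / 2 = 0.1540 mol.
V = n × V_m = 0.1540 × 22.7 = 3.50 L.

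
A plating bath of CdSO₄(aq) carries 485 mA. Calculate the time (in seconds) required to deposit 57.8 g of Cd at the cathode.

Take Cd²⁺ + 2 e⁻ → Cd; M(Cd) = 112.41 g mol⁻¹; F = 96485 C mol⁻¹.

n(Cd) = m/M = 57.8 / 112.41 = 0.5142 mol.
Each Cd atom requires 2 electrons, so n(e⁻) = 2 × 0.5142 = 1.028 mol.
Q = n(e⁻)·F = 1.028 × 96485 = 99220 C.
t = Q/I = 99220 / 0.4850 A = 204600 s.

2.05 × 10⁵ s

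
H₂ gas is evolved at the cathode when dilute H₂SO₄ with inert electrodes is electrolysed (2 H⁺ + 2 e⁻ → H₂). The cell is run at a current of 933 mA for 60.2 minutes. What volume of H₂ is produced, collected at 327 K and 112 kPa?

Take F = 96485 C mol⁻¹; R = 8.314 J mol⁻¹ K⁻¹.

0.424 L

Q = I·t = 0.9330 A × 3612.0 s = 3370 C.
n(e⁻) = Q/F = 3370 / 96485 = 0.03493 mol.
2 electrons are transferred per H₂ molecule, so n(H₂) = 0.03493 / 2 = 0.01746 mol.
V = nRT/P = (0.01746 × 8.314 × 327) / (112 × 10³ Pa) = 4.24 × 10⁻⁴ m³ = 0.424 L.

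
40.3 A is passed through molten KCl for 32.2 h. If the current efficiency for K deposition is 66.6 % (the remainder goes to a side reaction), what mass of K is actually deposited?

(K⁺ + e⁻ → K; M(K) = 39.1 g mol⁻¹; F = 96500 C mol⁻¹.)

1260 g

Q = I·t = 40.30 × 115920 = 4672000 C.
n(e⁻) = 4672000/96500 = 48.41 mol; theoretically n(K) = 48.41/1 = 48.41 mol, m_theo = 1893 g.
At 66.6 % efficiency, m_actual = 0.666 × 1893 = 1260 g.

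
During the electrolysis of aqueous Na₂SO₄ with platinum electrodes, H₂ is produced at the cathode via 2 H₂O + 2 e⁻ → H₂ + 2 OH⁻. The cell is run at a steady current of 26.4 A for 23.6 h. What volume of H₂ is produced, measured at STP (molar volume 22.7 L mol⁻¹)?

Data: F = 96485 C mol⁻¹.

Q = I·t = 26.40 A × 84960 s = 2243000 C.
n(e⁻) = Q/F = 2243000 / 96485 = 23.25 mol.
2 electrons are transferred per H₂ molecule, so n(H₂) = 23.25 / 2 = 11.62 mol.
V = n × V_m = 11.62 × 22.7 = 264 L.

264 L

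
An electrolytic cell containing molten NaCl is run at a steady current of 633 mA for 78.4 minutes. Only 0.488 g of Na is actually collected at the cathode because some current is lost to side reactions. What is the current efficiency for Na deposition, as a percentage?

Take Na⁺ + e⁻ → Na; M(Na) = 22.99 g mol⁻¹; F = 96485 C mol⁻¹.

Q = I·t = 0.6330 × 4704.0 = 2978 C; n(e⁻) = 2978/96485 = 0.03086 mol.
Theoretical n(Na) = n(e⁻)/1 = 0.03086 mol, i.e. m_theo = 0.03086 × 22.99 = 0.7095 g.
Efficiency = m_actual / m_theo = 0.488 / 0.7095 = 68.8 %.

68.8 %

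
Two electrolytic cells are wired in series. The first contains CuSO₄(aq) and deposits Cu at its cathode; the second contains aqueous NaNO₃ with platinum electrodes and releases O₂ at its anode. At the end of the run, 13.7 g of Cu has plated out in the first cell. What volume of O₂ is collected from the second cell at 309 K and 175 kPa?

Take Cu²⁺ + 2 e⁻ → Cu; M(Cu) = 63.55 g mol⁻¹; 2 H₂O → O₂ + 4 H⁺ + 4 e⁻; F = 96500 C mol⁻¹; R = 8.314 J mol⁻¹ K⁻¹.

1.58 L

n(Cu) = 13.7 / 63.55 = 0.2156 mol, so n(e⁻) = 2 × 0.2156 = 0.4312 mol.
The cells are in series, so the same 0.4312 mol of electrons passes through the second cell.
2 H₂O → O₂ + 4 H⁺ + 4 e⁻ — 4 mol e⁻ per mol O₂, so n(O₂) = 0.4312/4 = 0.1078 mol.
V = nRT/P = (0.1078 × 8.314 × 309) / (175 × 10³) = 0.00158 m³ = 1.58 L.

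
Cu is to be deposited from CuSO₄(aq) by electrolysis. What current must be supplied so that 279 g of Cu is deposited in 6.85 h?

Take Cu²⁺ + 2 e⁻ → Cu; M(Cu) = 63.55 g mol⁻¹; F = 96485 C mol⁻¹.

34.4 A

n(Cu) = 279 / 63.55 = 4.390 mol.
n(e⁻) = 2 × 4.390 = 8.780 mol.
Q = n(e⁻)·F = 8.780 × 96485 = 847200 C.
I = Q/t = 847200 / 24660 s = 34.4 A.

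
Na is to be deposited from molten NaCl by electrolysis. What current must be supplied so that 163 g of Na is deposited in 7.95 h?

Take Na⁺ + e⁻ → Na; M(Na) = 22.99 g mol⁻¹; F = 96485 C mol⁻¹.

n(Na) = 163 / 22.99 = 7.090 mol.
n(e⁻) = 1 × 7.090 = 7.090 mol.
Q = n(e⁻)·F = 7.090 × 96485 = 684100 C.
I = Q/t = 684100 / 28620 s = 23.9 A.

23.9 A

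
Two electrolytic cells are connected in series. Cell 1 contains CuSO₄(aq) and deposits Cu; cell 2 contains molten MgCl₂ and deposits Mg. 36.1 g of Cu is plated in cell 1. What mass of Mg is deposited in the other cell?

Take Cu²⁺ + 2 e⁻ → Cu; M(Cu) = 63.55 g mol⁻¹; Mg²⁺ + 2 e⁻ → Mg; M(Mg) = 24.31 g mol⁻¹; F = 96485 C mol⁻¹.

n(Cu) = 36.1 / 63.55 = 0.5681 mol.
Since Cu²⁺ + 2 e⁻ → Cu, n(e⁻) passed = 2 × 0.5681 = 1.136 mol.
Cells in series carry the same charge, so the same 1.136 mol of electrons passes through cell 2.
Mg²⁺ + 2 e⁻ → Mg, so n(Mg) = 1.136 / 2 = 0.5681 mol.
m(Mg) = 0.5681 × 24.31 = 13.8 g.

13.8 g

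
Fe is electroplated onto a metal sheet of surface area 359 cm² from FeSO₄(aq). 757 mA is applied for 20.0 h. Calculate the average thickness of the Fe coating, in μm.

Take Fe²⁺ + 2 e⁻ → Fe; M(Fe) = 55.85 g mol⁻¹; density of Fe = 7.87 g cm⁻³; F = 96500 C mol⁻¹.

55.8 μm

Q = I·t = 0.7570 × 72000 = 54500 C; n(e⁻) = 0.5648 mol.
n(Fe) = n(e⁻)/2 = 0.2824 mol, so m = 0.2824 × 55.85 = 15.77 g.
Volume = m/ρ = 15.77 / 7.87 = 2.004 cm³.
Thickness = V/A = 2.004 / 359 = 0.00558 cm = 55.8 μm.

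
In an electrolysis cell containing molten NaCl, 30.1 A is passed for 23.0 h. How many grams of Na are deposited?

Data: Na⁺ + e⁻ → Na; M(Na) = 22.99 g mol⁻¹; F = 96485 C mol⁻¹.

594 g

Q = I·t = 30.10 A × 82800 s = 2492000 C.
n(e⁻) = Q/F = 2492000 / 96485 = 25.83 mol.
Na⁺ + e⁻ → Na, so n(Na) = n(e⁻)/1 = 25.83 mol.
m = n·M = 25.83 × 22.99 = 594 g.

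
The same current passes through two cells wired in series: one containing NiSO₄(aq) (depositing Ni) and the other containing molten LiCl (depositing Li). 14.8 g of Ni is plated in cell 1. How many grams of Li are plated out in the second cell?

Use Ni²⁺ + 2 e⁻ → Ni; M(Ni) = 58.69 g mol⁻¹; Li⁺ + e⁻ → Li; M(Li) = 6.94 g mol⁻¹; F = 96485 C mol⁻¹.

3.50 g

n(Ni) = 14.8 / 58.69 = 0.2522 mol.
Since Ni²⁺ + 2 e⁻ → Ni, n(e⁻) passed = 2 × 0.2522 = 0.5043 mol.
Cells in series carry the same charge, so the same 0.5043 mol of electrons passes through cell 2.
Li⁺ + e⁻ → Li, so n(Li) = 0.5043 / 1 = 0.5043 mol.
m(Li) = 0.5043 × 6.94 = 3.50 g.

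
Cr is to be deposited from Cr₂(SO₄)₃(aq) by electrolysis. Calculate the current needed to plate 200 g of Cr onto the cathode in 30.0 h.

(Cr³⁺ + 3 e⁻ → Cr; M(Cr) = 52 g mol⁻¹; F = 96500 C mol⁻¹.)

10.3 A

n(Cr) = 200 / 52 = 3.846 mol.
n(e⁻) = 3 × 3.846 = 11.54 mol.
Q = n(e⁻)·F = 11.54 × 96500 = 1113000 C.
I = Q/t = 1113000 / 108000 s = 10.3 A.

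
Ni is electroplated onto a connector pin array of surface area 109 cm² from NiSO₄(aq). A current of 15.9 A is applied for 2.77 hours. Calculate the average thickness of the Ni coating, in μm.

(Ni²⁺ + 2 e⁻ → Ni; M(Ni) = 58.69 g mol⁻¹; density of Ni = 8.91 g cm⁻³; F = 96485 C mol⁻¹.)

Q = I·t = 15.90 × 9972.0 = 158600 C; n(e⁻) = 1.643 mol.
n(Ni) = n(e⁻)/2 = 0.8217 mol, so m = 0.8217 × 58.69 = 48.22 g.
Volume = m/ρ = 48.22 / 8.91 = 5.412 cm³.
Thickness = V/A = 5.412 / 109 = 0.0497 cm = 497 μm.

497 μm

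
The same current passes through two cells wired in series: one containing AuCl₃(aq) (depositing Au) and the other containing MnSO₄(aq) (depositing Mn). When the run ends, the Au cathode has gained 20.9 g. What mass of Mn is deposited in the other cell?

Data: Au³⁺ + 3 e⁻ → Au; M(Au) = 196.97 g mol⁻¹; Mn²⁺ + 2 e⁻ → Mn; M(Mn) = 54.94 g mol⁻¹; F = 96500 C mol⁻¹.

8.74 g

n(Au) = 20.9 / 196.97 = 0.1061 mol.
Since Au³⁺ + 3 e⁻ → Au, n(e⁻) passed = 3 × 0.1061 = 0.3183 mol.
Cells in series carry the same charge, so the same 0.3183 mol of electrons passes through cell 2.
Mn²⁺ + 2 e⁻ → Mn, so n(Mn) = 0.3183 / 2 = 0.1592 mol.
m(Mn) = 0.1592 × 54.94 = 8.74 g.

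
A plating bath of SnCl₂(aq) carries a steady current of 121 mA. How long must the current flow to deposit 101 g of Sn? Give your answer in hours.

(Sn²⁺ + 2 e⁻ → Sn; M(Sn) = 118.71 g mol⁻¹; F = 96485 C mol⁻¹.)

377 h

n(Sn) = m/M = 101 / 118.71 = 0.8508 mol.
Each Sn atom requires 2 electrons, so n(e⁻) = 2 × 0.8508 = 1.702 mol.
Q = n(e⁻)·F = 1.702 × 96485 = 164200 C.
t = Q/I = 164200 / 0.1210 A = 1357000 s = 377 h.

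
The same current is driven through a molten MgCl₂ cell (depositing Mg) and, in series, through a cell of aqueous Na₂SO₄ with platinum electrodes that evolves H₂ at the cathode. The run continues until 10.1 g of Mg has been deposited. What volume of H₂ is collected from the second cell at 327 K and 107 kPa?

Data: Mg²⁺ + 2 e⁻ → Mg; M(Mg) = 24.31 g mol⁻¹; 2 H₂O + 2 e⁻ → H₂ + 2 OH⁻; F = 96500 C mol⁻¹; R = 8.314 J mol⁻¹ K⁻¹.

n(Mg) = 10.1 / 24.31 = 0.4155 mol, so n(e⁻) = 2 × 0.4155 = 0.8309 mol.
The cells are in series, so the same 0.8309 mol of electrons passes through the second cell.
2 H₂O + 2 e⁻ → H₂ + 2 OH⁻ — 2 mol e⁻ per mol H₂, so n(H₂) = 0.8309/2 = 0.4155 mol.
V = nRT/P = (0.4155 × 8.314 × 327) / (107 × 10³) = 0.0106 m³ = 10.6 L.

10.6 L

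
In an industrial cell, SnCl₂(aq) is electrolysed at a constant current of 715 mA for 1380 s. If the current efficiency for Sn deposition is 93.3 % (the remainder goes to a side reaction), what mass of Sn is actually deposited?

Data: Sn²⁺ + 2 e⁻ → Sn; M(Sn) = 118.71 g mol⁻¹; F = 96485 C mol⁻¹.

0.566 g

Q = I·t = 0.7150 × 1380.0 = 986.7 C.
n(e⁻) = 986.7/96485 = 0.01023 mol; theoretically n(Sn) = 0.01023/2 = 0.005113 mol, m_theo = 0.6070 g.
At 93.3 % efficiency, m_actual = 0.933 × 0.6070 = 0.566 g.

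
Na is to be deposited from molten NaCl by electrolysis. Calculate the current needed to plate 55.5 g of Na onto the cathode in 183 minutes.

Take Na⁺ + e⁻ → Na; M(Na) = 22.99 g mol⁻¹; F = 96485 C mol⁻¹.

21.2 A

n(Na) = 55.5 / 22.99 = 2.414 mol.
n(e⁻) = 1 × 2.414 = 2.414 mol.
Q = n(e⁻)·F = 2.414 × 96485 = 232900 C.
I = Q/t = 232900 / 10980 s = 21.2 A.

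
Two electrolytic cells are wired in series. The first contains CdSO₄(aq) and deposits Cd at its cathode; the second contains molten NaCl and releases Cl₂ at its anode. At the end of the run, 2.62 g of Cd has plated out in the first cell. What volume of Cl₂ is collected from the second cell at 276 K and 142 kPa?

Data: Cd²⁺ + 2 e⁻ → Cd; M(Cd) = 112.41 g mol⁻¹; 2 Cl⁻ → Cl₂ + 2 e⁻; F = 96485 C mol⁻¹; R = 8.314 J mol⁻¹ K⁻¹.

0.377 L

n(Cd) = 2.62 / 112.41 = 0.02331 mol, so n(e⁻) = 2 × 0.02331 = 0.04662 mol.
The cells are in series, so the same 0.04662 mol of electrons passes through the second cell.
2 Cl⁻ → Cl₂ + 2 e⁻ — 2 mol e⁻ per mol Cl₂, so n(Cl₂) = 0.04662/2 = 0.02331 mol.
V = nRT/P = (0.02331 × 8.314 × 276) / (142 × 10³) = 3.77 × 10⁻⁴ m³ = 0.377 L.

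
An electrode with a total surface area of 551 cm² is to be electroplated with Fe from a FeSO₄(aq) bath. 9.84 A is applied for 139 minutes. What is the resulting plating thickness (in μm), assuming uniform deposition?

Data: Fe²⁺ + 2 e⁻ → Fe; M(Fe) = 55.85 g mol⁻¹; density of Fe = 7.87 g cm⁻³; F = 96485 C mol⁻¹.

Q = I·t = 9.840 × 8340.0 = 82070 C; n(e⁻) = 0.8506 mol.
n(Fe) = n(e⁻)/2 = 0.4253 mol, so m = 0.4253 × 55.85 = 23.75 g.
Volume = m/ρ = 23.75 / 7.87 = 3.018 cm³.
Thickness = V/A = 3.018 / 551 = 0.00548 cm = 54.8 μm.

54.8 μm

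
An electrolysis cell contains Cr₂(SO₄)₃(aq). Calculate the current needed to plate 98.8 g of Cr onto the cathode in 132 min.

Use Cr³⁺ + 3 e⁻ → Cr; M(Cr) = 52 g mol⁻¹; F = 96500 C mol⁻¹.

69.5 A

n(Cr) = 98.8 / 52 = 1.900 mol.
n(e⁻) = 3 × 1.900 = 5.700 mol.
Q = n(e⁻)·F = 5.700 × 96500 = 550000 C.
I = Q/t = 550000 / 7920.0 s = 69.5 A.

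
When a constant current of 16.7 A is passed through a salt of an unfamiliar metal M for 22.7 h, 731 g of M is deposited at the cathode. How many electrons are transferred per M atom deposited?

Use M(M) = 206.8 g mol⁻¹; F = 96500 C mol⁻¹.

Q = I·t = 16.70 A × 81720 s = 1365000 C, so n(e⁻) = 1365000/96500 = 14.14 mol.
n(M) deposited = 731 / 206.8 = 3.535 mol.
Electrons per atom = n(e⁻)/n(M) = 14.14 / 3.535 = 4.00 ≈ 4, so the ion is M⁴⁺.

4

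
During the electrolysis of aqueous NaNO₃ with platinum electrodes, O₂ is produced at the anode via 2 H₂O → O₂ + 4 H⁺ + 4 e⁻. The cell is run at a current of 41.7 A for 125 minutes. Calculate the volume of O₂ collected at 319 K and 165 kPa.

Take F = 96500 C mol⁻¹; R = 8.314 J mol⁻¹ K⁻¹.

13.0 L

Q = I·t = 41.70 A × 7500.0 s = 312800 C.
n(e⁻) = Q/F = 312800 / 96500 = 3.241 mol.
4 electrons are transferred per O₂ molecule, so n(O₂) = 3.241 / 4 = 0.8102 mol.
V = nRT/P = (0.8102 × 8.314 × 319) / (165 × 10³ Pa) = 0.0130 m³ = 13.0 L.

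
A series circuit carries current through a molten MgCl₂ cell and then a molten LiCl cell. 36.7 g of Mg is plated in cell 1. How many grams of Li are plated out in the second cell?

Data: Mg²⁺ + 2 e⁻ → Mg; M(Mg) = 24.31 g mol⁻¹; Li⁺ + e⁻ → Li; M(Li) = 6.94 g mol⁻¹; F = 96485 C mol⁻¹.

n(Mg) = 36.7 / 24.31 = 1.510 mol.
Since Mg²⁺ + 2 e⁻ → Mg, n(e⁻) passed = 2 × 1.510 = 3.019 mol.
Cells in series carry the same charge, so the same 3.019 mol of electrons passes through cell 2.
Li⁺ + e⁻ → Li, so n(Li) = 3.019 / 1 = 3.019 mol.
m(Li) = 3.019 × 6.94 = 21.0 g.

21.0 g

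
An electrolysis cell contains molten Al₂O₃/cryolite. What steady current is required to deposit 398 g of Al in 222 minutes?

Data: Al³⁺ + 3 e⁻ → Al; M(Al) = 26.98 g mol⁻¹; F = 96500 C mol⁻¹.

321 A

n(Al) = 398 / 26.98 = 14.75 mol.
n(e⁻) = 3 × 14.75 = 44.26 mol.
Q = n(e⁻)·F = 44.26 × 96500 = 4271000 C.
I = Q/t = 4271000 / 13320 s = 321 A.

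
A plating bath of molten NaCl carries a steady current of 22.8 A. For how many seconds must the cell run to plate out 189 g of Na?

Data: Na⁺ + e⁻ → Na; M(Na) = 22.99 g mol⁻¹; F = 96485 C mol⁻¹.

34800 s

n(Na) = m/M = 189 / 22.99 = 8.221 mol.
Each Na atom requires 1 electron, so n(e⁻) = 1 × 8.221 = 8.221 mol.
Q = n(e⁻)·F = 8.221 × 96485 = 793200 C.
t = Q/I = 793200 / 22.80 A = 34790 s.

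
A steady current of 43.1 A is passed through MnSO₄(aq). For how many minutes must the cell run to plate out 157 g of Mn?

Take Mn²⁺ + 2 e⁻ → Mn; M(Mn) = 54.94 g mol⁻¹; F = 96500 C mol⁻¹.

213 min

n(Mn) = m/M = 157 / 54.94 = 2.858 mol.
Each Mn atom requires 2 electrons, so n(e⁻) = 2 × 2.858 = 5.715 mol.
Q = n(e⁻)·F = 5.715 × 96500 = 551500 C.
t = Q/I = 551500 / 43.10 A = 12800 s = 213 min.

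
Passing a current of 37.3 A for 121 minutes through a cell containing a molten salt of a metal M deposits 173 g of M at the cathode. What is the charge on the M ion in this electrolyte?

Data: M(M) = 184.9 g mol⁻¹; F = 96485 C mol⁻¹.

+3

Q = I·t = 37.30 A × 7260.0 s = 270800 C, so n(e⁻) = 270800/96485 = 2.807 mol.
n(M) deposited = 173 / 184.9 = 0.9356 mol.
Electrons per atom = n(e⁻)/n(M) = 2.807 / 0.9356 = 3.00 ≈ 3, so the ion is M³⁺.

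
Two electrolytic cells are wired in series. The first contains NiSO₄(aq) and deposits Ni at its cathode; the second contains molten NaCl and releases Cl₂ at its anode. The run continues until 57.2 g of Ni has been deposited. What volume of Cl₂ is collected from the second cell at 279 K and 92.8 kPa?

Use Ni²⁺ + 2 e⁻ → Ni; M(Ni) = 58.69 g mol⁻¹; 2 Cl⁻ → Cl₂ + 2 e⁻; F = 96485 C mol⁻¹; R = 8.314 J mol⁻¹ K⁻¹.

24.4 L

n(Ni) = 57.2 / 58.69 = 0.9746 mol, so n(e⁻) = 2 × 0.9746 = 1.949 mol.
The cells are in series, so the same 1.949 mol of electrons passes through the second cell.
2 Cl⁻ → Cl₂ + 2 e⁻ — 2 mol e⁻ per mol Cl₂, so n(Cl₂) = 1.949/2 = 0.9746 mol.
V = nRT/P = (0.9746 × 8.314 × 279) / (92.8 × 10³) = 0.0244 m³ = 24.4 L.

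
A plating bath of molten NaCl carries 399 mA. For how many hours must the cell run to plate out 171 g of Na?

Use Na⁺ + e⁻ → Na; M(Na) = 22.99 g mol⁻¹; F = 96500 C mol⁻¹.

500 h

n(Na) = m/M = 171 / 22.99 = 7.438 mol.
Each Na atom requires 1 electron, so n(e⁻) = 1 × 7.438 = 7.438 mol.
Q = n(e⁻)·F = 7.438 × 96500 = 717800 C.
t = Q/I = 717800 / 0.3990 A = 1799000 s = 500 h.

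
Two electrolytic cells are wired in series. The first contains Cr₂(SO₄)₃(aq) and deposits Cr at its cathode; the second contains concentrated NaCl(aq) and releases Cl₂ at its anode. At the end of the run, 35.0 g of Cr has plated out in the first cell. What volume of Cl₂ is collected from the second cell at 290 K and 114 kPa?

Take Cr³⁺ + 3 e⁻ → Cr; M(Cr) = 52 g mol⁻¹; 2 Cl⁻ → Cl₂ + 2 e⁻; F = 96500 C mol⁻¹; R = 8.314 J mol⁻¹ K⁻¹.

n(Cr) = 35.0 / 52 = 0.6731 mol, so n(e⁻) = 3 × 0.6731 = 2.019 mol.
The cells are in series, so the same 2.019 mol of electrons passes through the second cell.
2 Cl⁻ → Cl₂ + 2 e⁻ — 2 mol e⁻ per mol Cl₂, so n(Cl₂) = 2.019/2 = 1.010 mol.
V = nRT/P = (1.010 × 8.314 × 290) / (114 × 10³) = 0.0214 m³ = 21.4 L.

21.4 L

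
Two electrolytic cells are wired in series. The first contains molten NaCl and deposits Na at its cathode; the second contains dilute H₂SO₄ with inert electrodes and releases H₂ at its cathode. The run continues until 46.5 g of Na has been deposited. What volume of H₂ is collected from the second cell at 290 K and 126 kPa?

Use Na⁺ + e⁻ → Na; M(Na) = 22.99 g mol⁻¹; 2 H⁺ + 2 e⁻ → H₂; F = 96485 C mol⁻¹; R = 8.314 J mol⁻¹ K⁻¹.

n(Na) = 46.5 / 22.99 = 2.023 mol, so n(e⁻) = 1 × 2.023 = 2.023 mol.
The cells are in series, so the same 2.023 mol of electrons passes through the second cell.
2 H⁺ + 2 e⁻ → H₂ — 2 mol e⁻ per mol H₂, so n(H₂) = 2.023/2 = 1.011 mol.
V = nRT/P = (1.011 × 8.314 × 290) / (126 × 10³) = 0.0194 m³ = 19.4 L.

19.4 L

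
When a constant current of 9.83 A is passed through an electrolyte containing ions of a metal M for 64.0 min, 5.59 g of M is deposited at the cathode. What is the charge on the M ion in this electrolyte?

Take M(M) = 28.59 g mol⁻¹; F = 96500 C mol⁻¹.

Q = I·t = 9.830 A × 3840.0 s = 37750 C, so n(e⁻) = 37750/96500 = 0.3912 mol.
n(M) deposited = 5.59 / 28.59 = 0.1955 mol.
Electrons per atom = n(e⁻)/n(M) = 0.3912 / 0.1955 = 2.00 ≈ 2, so the ion is M²⁺.

+2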